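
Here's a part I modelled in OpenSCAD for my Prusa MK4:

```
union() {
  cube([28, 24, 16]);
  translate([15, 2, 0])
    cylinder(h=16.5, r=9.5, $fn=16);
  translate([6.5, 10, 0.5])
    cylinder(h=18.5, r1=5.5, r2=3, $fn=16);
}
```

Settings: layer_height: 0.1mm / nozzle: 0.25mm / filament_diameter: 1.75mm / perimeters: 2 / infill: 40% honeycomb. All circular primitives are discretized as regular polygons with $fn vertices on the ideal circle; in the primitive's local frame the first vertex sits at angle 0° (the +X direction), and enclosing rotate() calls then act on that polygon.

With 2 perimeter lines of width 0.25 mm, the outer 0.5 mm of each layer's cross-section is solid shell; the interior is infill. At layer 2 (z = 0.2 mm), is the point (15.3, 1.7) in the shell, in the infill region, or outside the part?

infill

At z = 0.2 mm: the 28×24 cube contributes its full rectangle; the r=9.5 cylinder at (15, 2) contributes a regular 16-gon of circumradius 9.5; the cone at (6.5, 10) is absent (z outside [0.5, 19]); Merging all regions: the regions partially overlap (shared area 175.35 mm²), so overlapping operands fuse into one piece — 1 connected region. Overall, the cross-section is a single solid region. The nearest boundary edge runs (21.72, -4.72)→(18.64, -6.78); distance from the point to it = 8.90 mm. The point is inside the cross-section and 8.90 mm from the nearest boundary — more than the 0.5 mm shell width (2 × 0.25), so it's in the infill interior.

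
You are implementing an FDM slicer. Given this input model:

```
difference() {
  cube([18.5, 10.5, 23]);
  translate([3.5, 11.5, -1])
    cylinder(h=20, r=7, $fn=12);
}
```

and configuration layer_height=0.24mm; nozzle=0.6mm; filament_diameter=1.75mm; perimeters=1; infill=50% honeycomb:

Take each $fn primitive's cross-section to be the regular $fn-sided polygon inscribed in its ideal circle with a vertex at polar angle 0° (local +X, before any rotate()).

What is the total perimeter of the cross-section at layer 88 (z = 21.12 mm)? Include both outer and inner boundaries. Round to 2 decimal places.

58.00 mm

At z = 21.12 mm: the 18.5×10.5 cube contributes its full rectangle (perimeter 58.00 mm); the cylinder at (3.5, 11.5) does not reach this height (z outside [-1, 19]); After the difference (first − rest): none of the subtracted shapes is present at this height, so the 18.5×10.5 cube is unchanged — boundary = 58.00 mm. Overall, the cross-section is a single solid region. Total boundary length (outer) = 58.00 mm.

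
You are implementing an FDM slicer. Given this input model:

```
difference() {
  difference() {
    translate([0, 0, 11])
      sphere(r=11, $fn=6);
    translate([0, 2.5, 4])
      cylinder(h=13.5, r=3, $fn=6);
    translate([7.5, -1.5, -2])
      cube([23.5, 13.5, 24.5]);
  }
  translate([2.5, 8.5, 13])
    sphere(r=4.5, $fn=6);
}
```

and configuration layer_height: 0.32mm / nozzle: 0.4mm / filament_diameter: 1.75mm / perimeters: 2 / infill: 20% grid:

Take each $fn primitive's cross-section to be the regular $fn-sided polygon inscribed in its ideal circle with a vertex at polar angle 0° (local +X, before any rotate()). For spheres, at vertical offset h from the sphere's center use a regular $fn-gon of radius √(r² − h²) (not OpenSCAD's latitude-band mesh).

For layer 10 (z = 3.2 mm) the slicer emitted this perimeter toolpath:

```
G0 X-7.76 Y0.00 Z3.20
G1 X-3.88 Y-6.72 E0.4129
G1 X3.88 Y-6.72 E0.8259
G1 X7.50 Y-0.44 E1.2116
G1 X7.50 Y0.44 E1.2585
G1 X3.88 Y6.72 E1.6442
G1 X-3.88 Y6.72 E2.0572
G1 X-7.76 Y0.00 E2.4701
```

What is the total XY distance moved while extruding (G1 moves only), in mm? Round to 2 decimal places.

46.42 mm

Sum the Euclidean lengths of each G1 segment: total = 46.42 mm.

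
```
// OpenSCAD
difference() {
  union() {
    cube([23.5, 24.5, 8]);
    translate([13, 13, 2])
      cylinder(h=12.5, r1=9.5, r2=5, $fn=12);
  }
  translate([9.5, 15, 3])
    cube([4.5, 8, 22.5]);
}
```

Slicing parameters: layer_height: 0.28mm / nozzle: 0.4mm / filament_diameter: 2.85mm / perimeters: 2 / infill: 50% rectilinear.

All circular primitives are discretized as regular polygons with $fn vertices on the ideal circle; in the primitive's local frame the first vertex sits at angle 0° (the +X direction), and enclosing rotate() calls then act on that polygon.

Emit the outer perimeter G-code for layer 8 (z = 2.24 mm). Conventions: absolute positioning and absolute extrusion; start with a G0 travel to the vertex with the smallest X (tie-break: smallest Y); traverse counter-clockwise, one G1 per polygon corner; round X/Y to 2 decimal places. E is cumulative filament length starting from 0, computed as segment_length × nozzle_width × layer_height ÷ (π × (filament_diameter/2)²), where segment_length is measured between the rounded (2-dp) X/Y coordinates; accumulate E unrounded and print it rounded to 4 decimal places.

At z = 2.24 mm: the 23.5×24.5 cube contributes its full rectangle; the cone at (13, 13) (r1=9.5→r2=5) has section circumradius 9.414 here — a regular 12-gon; Combining (union): the cone at (13, 13) lies entirely inside the 23.5×24.5 cube, so the union is just the 23.5×24.5 cube — 1 connected region; the cube at (9.5, 15) does not reach this height (z outside [3, 25.5]); Taking the first minus the rest: none of the subtracted shapes is present at this height, so the result so far is unchanged — 1 connected region. The outline is a single polygon with 4 vertices. Extrusion per mm of travel: 0.4 × 0.28 / (π × 1.425²) = 0.017557. Accumulating E over each segment gives final E = 1.6854.

G0 X0.00 Y0.00 Z2.24
G1 X23.50 Y0.00 E0.4126
G1 X23.50 Y24.50 E0.8427
G1 X0.00 Y24.50 E1.2553
G1 X0.00 Y0.00 E1.6854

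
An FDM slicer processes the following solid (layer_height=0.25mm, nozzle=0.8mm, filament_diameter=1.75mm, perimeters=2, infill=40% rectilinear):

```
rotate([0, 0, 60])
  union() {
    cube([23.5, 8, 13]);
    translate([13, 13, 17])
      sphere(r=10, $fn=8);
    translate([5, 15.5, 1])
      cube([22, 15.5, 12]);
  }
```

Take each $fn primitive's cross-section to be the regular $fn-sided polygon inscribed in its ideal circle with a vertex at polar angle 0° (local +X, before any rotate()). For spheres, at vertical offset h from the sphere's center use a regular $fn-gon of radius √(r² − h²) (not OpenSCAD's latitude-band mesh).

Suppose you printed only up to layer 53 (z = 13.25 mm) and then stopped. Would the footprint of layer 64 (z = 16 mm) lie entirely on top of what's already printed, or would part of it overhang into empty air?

part overhangs

Compare the two slices. At z = 13.25: the cube does not reach this height (z outside [0, 13]); the r=10 sphere at (13, 13) slices to a regular 8-gon of circumradius 9.270 (√(r²−h²) with h=3.75 from center) (area = (8/2)·9.270²·sin(360°/8) = 243.07 mm²); the cube at (5, 15.5) is not intersected at this z (z outside [1, 13]); Combining (union): only the r=10 sphere at (13, 13) is present, so the union is just that shape — area = 243.07 mm²; (whole slice rotated 60° about Z — lengths, areas and connectivity unchanged). At z = 16: the cube is not intersected at this z (z outside [0, 13]); the sphere at (13, 13): section is a regular 8-gon, circumradius = √(r²−h²) = √(10²−1²) = 9.950 (area = (8/2)·9.950²·sin(360°/8) = 280.01 mm²); the cube at (5, 15.5) is absent (z outside [1, 13]); Merging all regions: only the r=10 sphere at (13, 13) is present, so the union is just that shape — area = 280.01 mm²; (whole slice rotated 60° about Z — lengths, areas and connectivity unchanged). Checking containment: at z = 16 the cross-section extends beyond the z = 13.25 cross-section by about 36.95 mm².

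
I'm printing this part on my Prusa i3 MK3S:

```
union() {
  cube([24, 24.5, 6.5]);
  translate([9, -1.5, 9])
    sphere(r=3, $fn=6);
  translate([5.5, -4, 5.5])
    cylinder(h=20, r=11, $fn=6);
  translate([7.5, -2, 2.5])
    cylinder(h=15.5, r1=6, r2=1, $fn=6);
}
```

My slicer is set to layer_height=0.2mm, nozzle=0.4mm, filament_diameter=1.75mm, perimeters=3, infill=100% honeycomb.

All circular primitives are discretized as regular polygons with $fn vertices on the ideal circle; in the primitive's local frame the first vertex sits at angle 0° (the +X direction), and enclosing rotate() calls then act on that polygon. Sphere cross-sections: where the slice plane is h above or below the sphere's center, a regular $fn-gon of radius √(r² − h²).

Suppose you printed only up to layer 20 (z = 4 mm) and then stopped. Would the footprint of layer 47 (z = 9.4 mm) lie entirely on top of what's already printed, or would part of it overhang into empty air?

Compare the two slices. At z = 4: the cube is present — its section is the full 24×24.5 rectangle (area 588.00 mm²); the sphere at (9, -1.5) does not reach this height (|z−center|=5.000 > r=3); the cylinder at (5.5, -4) is not intersected at this z (z outside [5.5, 25.5]); the cone at (7.5, -2) contributes a regular 6-gon of circumradius 5.516 (interpolated between r1=6 and r2=1 at t=0.097) (area = (6/2)·5.516²·sin(360°/6) = 79.05 mm²); Merging all regions: the regions partially overlap — summed areas 667.05 mm² minus the doubly-counted overlap 19.77 mm² gives 647.28 mm² — area = 647.28 mm². At z = 9.4: the cube does not reach this height (z outside [0, 6.5]); the r=3 sphere at (9, -1.5) contributes a regular 6-gon of circumradius √(3²−0.4²) = 2.973 (area = (6/2)·2.973²·sin(360°/6) = 22.97 mm²); the cylinder at (5.5, -4): section is a regular 6-gon, circumradius r=11 (area = (6/2)·11.000²·sin(360°/6) = 314.37 mm²); the cone at (7.5, -2) (r1=6→r2=1) has section circumradius 3.774 here — a regular 6-gon (area = (6/2)·3.774²·sin(360°/6) = 37.01 mm²); Combining (union): the regions partially overlap — summed areas 374.34 mm² minus the doubly-counted overlap 59.98 mm² gives 314.37 mm² — area = 314.37 mm². Checking containment: at z = 9.4 the cross-section extends beyond the z = 4 cross-section by about 185.48 mm².

part overhangs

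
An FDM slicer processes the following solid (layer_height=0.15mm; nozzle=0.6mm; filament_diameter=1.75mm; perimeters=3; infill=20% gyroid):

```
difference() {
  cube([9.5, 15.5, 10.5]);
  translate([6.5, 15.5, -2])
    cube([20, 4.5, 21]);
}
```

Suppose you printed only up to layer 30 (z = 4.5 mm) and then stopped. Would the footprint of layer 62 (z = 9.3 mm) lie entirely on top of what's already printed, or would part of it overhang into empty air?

Compare the two slices. At z = 4.5: the cube (footprint 9.5×15.5) is included at this height (area 147.25 mm²); the cube at (6.5, 15.5) (footprint 20×4.5) is included at this height (area 90.00 mm²); Taking the first minus the rest: starting from the 9.5×15.5 cube (147.25 mm²), the 20×4.5 cube at (6.5, 15.5) misses the remaining region (no effect) — area = 147.25 mm². At z = 9.3: the 9.5×15.5 cube contributes its full rectangle (area 147.25 mm²); the cube at (6.5, 15.5) (footprint 20×4.5) is included at this height (area 90.00 mm²); Subtracting the remaining from the first: starting from the 9.5×15.5 cube (147.25 mm²), the 20×4.5 cube at (6.5, 15.5) misses the remaining region (no effect) — area = 147.25 mm². Checking containment: the cross-section at z = 9.3 is a subset of the cross-section at z = 4.5.

entirely on top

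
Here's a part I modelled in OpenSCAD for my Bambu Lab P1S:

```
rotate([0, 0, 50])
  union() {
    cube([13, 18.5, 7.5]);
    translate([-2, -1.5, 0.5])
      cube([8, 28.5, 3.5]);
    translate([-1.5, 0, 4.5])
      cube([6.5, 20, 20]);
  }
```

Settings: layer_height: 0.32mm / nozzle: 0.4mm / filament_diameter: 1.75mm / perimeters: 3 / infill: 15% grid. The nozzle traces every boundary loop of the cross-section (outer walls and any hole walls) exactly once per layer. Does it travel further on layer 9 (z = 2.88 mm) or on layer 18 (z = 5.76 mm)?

layer 9 (z = 2.88 mm)

Layer 9 (z = 2.88): the cube is present — its section is the full 13×18.5 rectangle (perimeter 63.00 mm); the cube at (-2, -1.5) (footprint 8×28.5) is included at this height (perimeter 73.00 mm); the cube at (-1.5, 0) is not intersected at this z (z outside [4.5, 24.5]); Taking the union: the regions partially overlap (shared area 111.00 mm²), so the edge portions inside another operand are dropped and the merged outline is re-measured after clipping — boundary = 87.00 mm; (whole slice rotated 50° about Z — lengths, areas and connectivity unchanged). So its perimeter = 87.00 mm. Layer 18 (z = 5.76): the cube is present — its section is the full 13×18.5 rectangle (perimeter 63.00 mm); the cube at (-2, -1.5) is not intersected at this z (z outside [0.5, 4]); the cube at (-1.5, 0) (footprint 6.5×20) is included at this height (perimeter 53.00 mm); Combining (union): the regions partially overlap (shared area 92.50 mm²), so the edge portions inside another operand are dropped and the merged outline is re-measured after clipping — boundary = 69.00 mm; (whole slice rotated 50° about Z — lengths, areas and connectivity unchanged). So its perimeter = 69.00 mm. Layer 9 is larger (87.00 vs 69.00 mm).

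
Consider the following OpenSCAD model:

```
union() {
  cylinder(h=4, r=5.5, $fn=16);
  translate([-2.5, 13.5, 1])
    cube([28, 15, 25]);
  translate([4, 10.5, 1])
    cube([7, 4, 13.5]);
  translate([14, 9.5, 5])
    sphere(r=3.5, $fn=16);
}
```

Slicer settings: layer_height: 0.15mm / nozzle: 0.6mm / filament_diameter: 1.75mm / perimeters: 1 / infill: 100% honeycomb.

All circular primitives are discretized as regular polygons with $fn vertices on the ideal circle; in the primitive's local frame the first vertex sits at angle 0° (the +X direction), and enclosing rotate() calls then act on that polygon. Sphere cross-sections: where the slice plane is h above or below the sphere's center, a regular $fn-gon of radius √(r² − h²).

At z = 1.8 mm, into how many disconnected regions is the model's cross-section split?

3

At z = 1.8 mm: the r=5.5 cylinder gives a regular 16-gon of circumradius 5.5 (constant along its height); the cube at (-2.5, 13.5) is present — its section is the full 28×15 rectangle; the cube at (4, 10.5) (footprint 7×4) is included at this height; the sphere at (14, 9.5): section is a regular 16-gon, circumradius = √(r²−h²) = √(3.5²−3.2²) = 1.418; Taking the union: the regions partially overlap (shared area 7.00 mm²), so overlapping operands fuse into one piece — 3 connected regions. The result has 3 disconnected regions.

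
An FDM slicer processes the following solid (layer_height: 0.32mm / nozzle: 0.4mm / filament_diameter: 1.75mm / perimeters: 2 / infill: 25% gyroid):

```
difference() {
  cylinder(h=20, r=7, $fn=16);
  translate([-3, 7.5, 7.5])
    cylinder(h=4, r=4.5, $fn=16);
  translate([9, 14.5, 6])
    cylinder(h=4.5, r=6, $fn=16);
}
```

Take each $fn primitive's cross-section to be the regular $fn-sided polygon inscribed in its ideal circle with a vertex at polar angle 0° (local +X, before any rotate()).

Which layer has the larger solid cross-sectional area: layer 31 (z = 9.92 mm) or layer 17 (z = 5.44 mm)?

Layer 31 (z = 9.92): the r=7 cylinder gives a regular 16-gon of circumradius 7 (constant along its height) (area = (16/2)·7.000²·sin(360°/16) = 150.01 mm²); the r=4.5 cylinder at (-3, 7.5) contributes a regular 16-gon of circumradius 4.5 (area = (16/2)·4.500²·sin(360°/16) = 61.99 mm²); the r=6 cylinder at (9, 14.5) contributes a regular 16-gon of circumradius 6 (area = (16/2)·6.000²·sin(360°/16) = 110.21 mm²); Subtracting the remaining from the first: starting from the r=7 cylinder (150.01 mm²), the r=4.5 cylinder at (-3, 7.5) partially overlaps it — only the 17.34 mm² overlap (of its 61.99 mm²) is removed, clipping the outline; the r=6 cylinder at (9, 14.5) misses the remaining region (no effect) — area = 132.68 mm². So its area = 132.68 mm². Layer 17 (z = 5.44): the cylinder: section is a regular 16-gon, circumradius r=7 (area = (16/2)·7.000²·sin(360°/16) = 150.01 mm²); the cylinder at (-3, 7.5) is absent (z outside [7.5, 11.5]); the cylinder at (9, 14.5) is absent (z outside [6, 10.5]); Taking the first minus the rest: none of the subtracted shapes is present at this height, so the r=7 cylinder is unchanged — area = 150.01 mm². So its area = 150.01 mm². Layer 17 is larger (150.01 vs 132.68 mm²).

layer 17 (z = 5.44 mm)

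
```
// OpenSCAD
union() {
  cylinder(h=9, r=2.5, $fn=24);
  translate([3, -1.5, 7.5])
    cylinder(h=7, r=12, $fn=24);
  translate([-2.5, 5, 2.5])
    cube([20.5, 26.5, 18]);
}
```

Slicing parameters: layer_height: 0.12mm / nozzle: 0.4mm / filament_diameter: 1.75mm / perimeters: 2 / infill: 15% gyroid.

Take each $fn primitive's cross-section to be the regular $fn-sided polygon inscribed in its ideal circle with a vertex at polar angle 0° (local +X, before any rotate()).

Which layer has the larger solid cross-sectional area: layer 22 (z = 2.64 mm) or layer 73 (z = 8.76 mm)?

layer 73 (z = 8.76 mm)

Layer 22 (z = 2.64): the r=2.5 cylinder contributes a regular 24-gon of circumradius 2.5 (area = (24/2)·2.500²·sin(360°/24) = 19.41 mm²); the cylinder at (3, -1.5) does not reach this height (z outside [7.5, 14.5]); the 20.5×26.5 cube at (-2.5, 5) contributes its full rectangle (area 543.25 mm²); Combining (union): the 2 present regions are separate (no shared area or edge), so areas and boundary lengths simply add and each stays a separate island — area = 562.66 mm². So its area = 562.66 mm². Layer 73 (z = 8.76): the cylinder: section is a regular 24-gon, circumradius r=2.5 (area = (24/2)·2.500²·sin(360°/24) = 19.41 mm²); the r=12 cylinder at (3, -1.5) gives a regular 24-gon of circumradius 12 (constant along its height) (area = (24/2)·12.000²·sin(360°/24) = 447.24 mm²); the 20.5×26.5 cube at (-2.5, 5) contributes its full rectangle (area 543.25 mm²); Taking the union: the regions partially overlap — summed areas 1009.90 mm² minus the doubly-counted overlap 85.12 mm² gives 924.78 mm² — area = 924.78 mm². So its area = 924.78 mm². Layer 73 is larger (924.78 vs 562.66 mm²).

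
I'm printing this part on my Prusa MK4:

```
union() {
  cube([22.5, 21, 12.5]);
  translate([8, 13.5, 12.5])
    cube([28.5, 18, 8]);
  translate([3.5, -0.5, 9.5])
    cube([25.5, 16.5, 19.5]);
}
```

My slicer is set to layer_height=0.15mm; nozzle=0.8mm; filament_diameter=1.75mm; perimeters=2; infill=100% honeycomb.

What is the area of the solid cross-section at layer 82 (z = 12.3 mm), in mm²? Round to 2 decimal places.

589.25 mm²

At z = 12.3 mm: the 22.5×21 cube contributes its full rectangle (area 472.50 mm²); the cube at (8, 13.5) is not intersected at this z (z outside [12.5, 20.5]); the 25.5×16.5 cube at (3.5, -0.5) contributes its full rectangle (area 420.75 mm²); Taking the union: the regions partially overlap — summed areas 893.25 mm² minus the doubly-counted overlap 304.00 mm² gives 589.25 mm² — area = 589.25 mm². Overall, the cross-section is a single solid region. Net area = 589.25 mm².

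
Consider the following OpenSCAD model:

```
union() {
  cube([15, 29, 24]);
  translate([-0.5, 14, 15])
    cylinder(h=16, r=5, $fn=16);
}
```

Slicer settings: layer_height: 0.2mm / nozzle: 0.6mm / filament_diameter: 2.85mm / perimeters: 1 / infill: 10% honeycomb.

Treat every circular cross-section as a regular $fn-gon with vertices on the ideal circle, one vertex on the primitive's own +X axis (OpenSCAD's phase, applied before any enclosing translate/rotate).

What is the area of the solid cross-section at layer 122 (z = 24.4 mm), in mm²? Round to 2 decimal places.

76.54 mm²

At z = 24.4 mm: the cube is absent (z outside [0, 24]); the r=5 cylinder at (-0.5, 14) contributes a regular 16-gon of circumradius 5 (area = (16/2)·5.000²·sin(360°/16) = 76.54 mm²); Merging all regions: only the r=5 cylinder at (-0.5, 14) is present, so the union is just that shape — area = 76.54 mm². Overall, the cross-section is a single solid region. Net area = 76.54 mm².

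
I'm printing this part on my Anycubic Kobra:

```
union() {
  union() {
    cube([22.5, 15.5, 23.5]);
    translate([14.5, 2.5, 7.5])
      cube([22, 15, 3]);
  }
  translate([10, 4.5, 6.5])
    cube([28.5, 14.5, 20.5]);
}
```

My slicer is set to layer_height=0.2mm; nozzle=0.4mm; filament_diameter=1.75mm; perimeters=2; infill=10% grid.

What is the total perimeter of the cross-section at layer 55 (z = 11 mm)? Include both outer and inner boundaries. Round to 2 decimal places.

115.00 mm

At z = 11 mm: the cube (footprint 22.5×15.5) is included at this height (perimeter 76.00 mm); the cube at (14.5, 2.5) is absent (z outside [7.5, 10.5]); Merging all regions: only the 22.5×15.5 cube is present, so the union is just that shape — boundary = 76.00 mm; the cube at (10, 4.5) (footprint 28.5×14.5) is included at this height (perimeter 86.00 mm); Combining (union): the regions partially overlap (shared area 137.50 mm²), so the edge portions inside another operand are dropped and the merged outline is re-measured after clipping — boundary = 115.00 mm. Overall, the cross-section is a single solid region. Total boundary length (outer) = 115.00 mm.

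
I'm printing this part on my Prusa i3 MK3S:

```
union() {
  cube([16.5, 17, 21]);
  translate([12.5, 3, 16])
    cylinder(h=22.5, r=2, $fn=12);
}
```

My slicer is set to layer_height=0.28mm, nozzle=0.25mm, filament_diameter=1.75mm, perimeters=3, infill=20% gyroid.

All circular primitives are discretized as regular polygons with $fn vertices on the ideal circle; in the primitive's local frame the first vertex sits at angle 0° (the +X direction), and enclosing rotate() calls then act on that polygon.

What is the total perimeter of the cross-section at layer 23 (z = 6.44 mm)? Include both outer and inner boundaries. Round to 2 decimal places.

At z = 6.44 mm: the 16.5×17 cube contributes its full rectangle (perimeter 67.00 mm); the cylinder at (12.5, 3) does not reach this height (z outside [16, 38.5]); Combining (union): only the 16.5×17 cube is present, so the union is just that shape — boundary = 67.00 mm. Overall, the cross-section is a single solid region. Total boundary length (outer) = 67.00 mm.

67.00 mm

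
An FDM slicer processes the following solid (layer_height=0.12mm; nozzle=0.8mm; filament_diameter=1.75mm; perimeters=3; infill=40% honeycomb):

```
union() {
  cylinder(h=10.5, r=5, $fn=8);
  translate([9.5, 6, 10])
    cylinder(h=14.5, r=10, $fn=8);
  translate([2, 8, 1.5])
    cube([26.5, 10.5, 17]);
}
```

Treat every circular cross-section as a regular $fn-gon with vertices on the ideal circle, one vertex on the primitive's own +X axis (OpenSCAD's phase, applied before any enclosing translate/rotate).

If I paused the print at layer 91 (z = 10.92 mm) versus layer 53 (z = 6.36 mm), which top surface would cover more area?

Layer 91 (z = 10.92): the cylinder does not reach this height (z outside [0, 10.5]); the r=10 cylinder at (9.5, 6) gives a regular 8-gon of circumradius 10 (constant along its height) (area = (8/2)·10.000²·sin(360°/8) = 282.84 mm²); the 26.5×10.5 cube at (2, 8) contributes its full rectangle (area 278.25 mm²); Combining (union): the regions partially overlap — summed areas 561.09 mm² minus the doubly-counted overlap 99.71 mm² gives 461.39 mm² — area = 461.39 mm². So its area = 461.39 mm². Layer 53 (z = 6.36): the cylinder: section is a regular 8-gon, circumradius r=5 (area = (8/2)·5.000²·sin(360°/8) = 70.71 mm²); the cylinder at (9.5, 6) does not reach this height (z outside [10, 24.5]); the cube at (2, 8) (footprint 26.5×10.5) is included at this height (area 278.25 mm²); Merging all regions: the 2 present regions are separate (no shared area or edge), so areas and boundary lengths simply add and each stays a separate island — area = 348.96 mm². So its area = 348.96 mm². Layer 91 is larger (461.39 vs 348.96 mm²).

layer 91 (z = 10.92 mm)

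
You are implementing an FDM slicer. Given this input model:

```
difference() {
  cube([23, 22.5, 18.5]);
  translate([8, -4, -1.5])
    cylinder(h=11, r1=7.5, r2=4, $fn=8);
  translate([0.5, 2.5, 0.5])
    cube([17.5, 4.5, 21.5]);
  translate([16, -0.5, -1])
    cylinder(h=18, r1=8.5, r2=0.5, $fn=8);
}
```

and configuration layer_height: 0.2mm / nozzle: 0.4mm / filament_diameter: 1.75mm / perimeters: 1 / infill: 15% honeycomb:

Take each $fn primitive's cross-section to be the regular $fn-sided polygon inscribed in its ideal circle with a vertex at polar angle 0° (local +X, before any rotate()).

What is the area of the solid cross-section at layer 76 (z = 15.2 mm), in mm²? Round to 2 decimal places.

437.56 mm²

At z = 15.2 mm: the 23×22.5 cube contributes its full rectangle (area 517.50 mm²); the cone at (8, -4) is not intersected at this z (z outside [-1.5, 9.5]); the cube at (0.5, 2.5) (footprint 17.5×4.5) is included at this height (area 78.75 mm²); the cone at (16, -0.5) contributes a regular 8-gon of circumradius 1.300 (interpolated between r1=8.5 and r2=0.5 at t=0.900) (area = (8/2)·1.300²·sin(360°/8) = 4.78 mm²); Subtracting the remaining from the first: starting from the 23×22.5 cube (517.50 mm²), the 17.5×4.5 cube at (0.5, 2.5) lies wholly inside it (removes its full 78.75 mm² and its 44.00 mm outline becomes a hole wall); the cone at (16, -0.5) partially overlaps it — only the 1.19 mm² overlap (of its 4.78 mm²) is removed, clipping the outline — area = 437.56 mm². Overall, the cross-section is one region with 1 hole. Net area = 437.56 mm².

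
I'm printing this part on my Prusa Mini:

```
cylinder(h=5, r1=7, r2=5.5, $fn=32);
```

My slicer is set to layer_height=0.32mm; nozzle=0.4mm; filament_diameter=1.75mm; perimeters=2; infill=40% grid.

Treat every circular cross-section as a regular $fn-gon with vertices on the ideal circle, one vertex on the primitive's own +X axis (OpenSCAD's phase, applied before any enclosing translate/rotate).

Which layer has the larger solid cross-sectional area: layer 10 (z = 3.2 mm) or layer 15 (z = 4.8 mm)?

Layer 10 (z = 3.2): the cone contributes a regular 32-gon of circumradius 6.040 (interpolated between r1=7 and r2=5.5 at t=0.640) (area = (32/2)·6.040²·sin(360°/32) = 113.88 mm²). So its area = 113.88 mm². Layer 15 (z = 4.8): the cone contributes a regular 32-gon of circumradius 5.560 (interpolated between r1=7 and r2=5.5 at t=0.960) (area = (32/2)·5.560²·sin(360°/32) = 96.50 mm²). So its area = 96.50 mm². Layer 10 is larger (113.88 vs 96.50 mm²).

layer 10 (z = 3.2 mm)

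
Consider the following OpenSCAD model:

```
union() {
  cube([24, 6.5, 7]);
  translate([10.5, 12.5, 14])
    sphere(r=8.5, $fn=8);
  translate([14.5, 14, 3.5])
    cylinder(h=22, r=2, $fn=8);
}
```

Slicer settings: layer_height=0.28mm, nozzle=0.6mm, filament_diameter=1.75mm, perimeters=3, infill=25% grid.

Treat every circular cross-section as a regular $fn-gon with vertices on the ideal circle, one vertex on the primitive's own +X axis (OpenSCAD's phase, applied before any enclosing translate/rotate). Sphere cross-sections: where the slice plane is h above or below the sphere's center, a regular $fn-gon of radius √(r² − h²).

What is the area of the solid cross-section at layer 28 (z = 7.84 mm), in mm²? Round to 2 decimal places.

At z = 7.84 mm: the cube is not intersected at this z (z outside [0, 7]); the r=8.5 sphere at (10.5, 12.5) contributes a regular 8-gon of circumradius √(8.5²−6.16²) = 5.857 (area = (8/2)·5.857²·sin(360°/8) = 97.03 mm²); the r=2 cylinder at (14.5, 14) contributes a regular 8-gon of circumradius 2 (area = (8/2)·2.000²·sin(360°/8) = 11.31 mm²); Merging all regions: the regions partially overlap — summed areas 108.34 mm² minus the doubly-counted overlap 9.73 mm² gives 98.61 mm² — area = 98.61 mm². Overall, the cross-section is a single solid region. Net area = 98.61 mm².

98.61 mm²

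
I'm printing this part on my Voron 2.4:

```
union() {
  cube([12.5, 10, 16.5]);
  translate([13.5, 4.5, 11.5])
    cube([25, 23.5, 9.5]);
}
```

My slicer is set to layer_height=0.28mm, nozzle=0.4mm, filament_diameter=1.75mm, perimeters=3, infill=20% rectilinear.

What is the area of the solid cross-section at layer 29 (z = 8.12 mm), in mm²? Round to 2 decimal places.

At z = 8.12 mm: the 12.5×10 cube contributes its full rectangle (area 125.00 mm²); the cube at (13.5, 4.5) is not intersected at this z (z outside [11.5, 21]); Taking the union: only the 12.5×10 cube is present, so the union is just that shape — area = 125.00 mm². Overall, the cross-section is a single solid region. Net area = 125.00 mm².

125.00 mm²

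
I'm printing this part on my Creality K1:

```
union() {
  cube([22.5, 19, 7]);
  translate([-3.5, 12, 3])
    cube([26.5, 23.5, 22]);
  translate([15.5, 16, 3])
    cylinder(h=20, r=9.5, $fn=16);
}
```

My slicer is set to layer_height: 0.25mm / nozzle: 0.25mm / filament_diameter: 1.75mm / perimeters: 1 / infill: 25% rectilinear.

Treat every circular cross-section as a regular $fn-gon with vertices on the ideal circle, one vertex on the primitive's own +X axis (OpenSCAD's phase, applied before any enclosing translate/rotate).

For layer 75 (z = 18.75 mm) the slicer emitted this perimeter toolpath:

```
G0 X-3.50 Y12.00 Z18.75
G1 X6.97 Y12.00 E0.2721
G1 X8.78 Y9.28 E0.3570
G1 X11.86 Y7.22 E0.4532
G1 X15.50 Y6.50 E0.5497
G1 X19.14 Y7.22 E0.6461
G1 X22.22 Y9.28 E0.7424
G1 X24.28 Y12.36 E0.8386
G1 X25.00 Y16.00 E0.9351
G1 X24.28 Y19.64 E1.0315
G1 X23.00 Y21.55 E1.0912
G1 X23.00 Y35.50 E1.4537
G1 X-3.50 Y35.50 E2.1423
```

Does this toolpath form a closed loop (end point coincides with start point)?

no

Start point (G0): (-3.50, 12.00). End point (last G1): the path does not return to the start — open.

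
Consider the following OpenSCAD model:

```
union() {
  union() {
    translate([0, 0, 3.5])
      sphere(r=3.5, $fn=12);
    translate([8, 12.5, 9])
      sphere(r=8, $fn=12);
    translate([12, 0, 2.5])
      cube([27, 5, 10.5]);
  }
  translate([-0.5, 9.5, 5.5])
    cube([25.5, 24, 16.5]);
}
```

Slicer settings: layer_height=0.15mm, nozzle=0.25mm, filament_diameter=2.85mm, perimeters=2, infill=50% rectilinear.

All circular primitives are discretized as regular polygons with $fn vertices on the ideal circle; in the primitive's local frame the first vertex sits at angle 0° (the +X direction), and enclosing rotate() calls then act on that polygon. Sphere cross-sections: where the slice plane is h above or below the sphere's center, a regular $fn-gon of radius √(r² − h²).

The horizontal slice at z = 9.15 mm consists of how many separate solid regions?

At z = 9.15 mm: the sphere is absent (|z−center|=5.650 > r=3.5); the sphere at (8, 12.5): section is a regular 12-gon, circumradius = √(r²−h²) = √(8²−0.15²) = 7.999; the 27×5 cube at (12, 0) contributes its full rectangle; Combining (union): the 2 present regions are separate (no shared area or edge), so areas and boundary lengths simply add and each stays a separate island — 2 connected regions; the 25.5×24 cube at (-0.5, 9.5) contributes its full rectangle; Combining (union): the regions partially overlap (shared area 141.55 mm²), so overlapping operands fuse into one piece — 2 connected regions. The result has 2 disconnected regions.

2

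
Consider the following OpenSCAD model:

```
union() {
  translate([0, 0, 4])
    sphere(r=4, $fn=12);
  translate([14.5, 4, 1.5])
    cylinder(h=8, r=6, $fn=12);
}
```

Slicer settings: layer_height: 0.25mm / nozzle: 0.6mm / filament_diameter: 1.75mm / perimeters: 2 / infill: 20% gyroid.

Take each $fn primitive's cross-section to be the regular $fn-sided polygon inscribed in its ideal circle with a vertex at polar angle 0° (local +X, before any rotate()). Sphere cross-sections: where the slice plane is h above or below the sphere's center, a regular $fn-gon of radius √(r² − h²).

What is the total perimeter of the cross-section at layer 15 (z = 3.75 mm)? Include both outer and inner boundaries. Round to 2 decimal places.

At z = 3.75 mm: the r=4 sphere slices to a regular 12-gon of circumradius 3.992 (√(r²−h²) with h=0.25 from center) (perimeter = 2·12·3.992·sin(180°/12) = 24.80 mm); the r=6 cylinder at (14.5, 4) gives a regular 12-gon of circumradius 6 (constant along its height) (perimeter = 2·12·6.000·sin(180°/12) = 37.27 mm); Merging all regions: the 2 present regions are separate (no shared area or edge), so areas and boundary lengths simply add and each stays a separate island — boundary = 62.07 mm. Overall, the cross-section has 2 separate islands. Total boundary length (outer) = 62.07 mm.

62.07 mm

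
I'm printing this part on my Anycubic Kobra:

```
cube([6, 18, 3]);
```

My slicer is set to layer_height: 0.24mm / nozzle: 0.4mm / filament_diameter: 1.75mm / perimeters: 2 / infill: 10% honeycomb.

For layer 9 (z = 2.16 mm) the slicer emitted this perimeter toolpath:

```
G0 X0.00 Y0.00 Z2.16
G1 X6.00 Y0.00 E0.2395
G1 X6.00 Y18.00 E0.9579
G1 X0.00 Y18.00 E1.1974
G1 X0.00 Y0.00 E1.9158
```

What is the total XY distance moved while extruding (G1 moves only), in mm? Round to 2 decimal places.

Sum the Euclidean lengths of each G1 segment: total = 48.00 mm.

48.00 mm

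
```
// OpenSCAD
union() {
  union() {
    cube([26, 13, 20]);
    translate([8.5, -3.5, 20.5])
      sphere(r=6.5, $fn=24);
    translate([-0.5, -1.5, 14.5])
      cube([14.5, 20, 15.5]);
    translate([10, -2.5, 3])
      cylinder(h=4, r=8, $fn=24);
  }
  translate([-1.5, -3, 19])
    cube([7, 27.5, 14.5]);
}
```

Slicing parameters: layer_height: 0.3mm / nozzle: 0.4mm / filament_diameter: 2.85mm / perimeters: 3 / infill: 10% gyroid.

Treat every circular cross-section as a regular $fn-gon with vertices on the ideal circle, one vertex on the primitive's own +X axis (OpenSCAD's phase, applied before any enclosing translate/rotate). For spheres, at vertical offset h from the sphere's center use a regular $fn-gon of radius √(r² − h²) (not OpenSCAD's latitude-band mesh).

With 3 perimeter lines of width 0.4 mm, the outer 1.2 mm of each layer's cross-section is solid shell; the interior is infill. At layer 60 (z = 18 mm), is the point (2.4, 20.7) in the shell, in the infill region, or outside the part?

At z = 18 mm: the cube (footprint 26×13) is included at this height; the r=6.5 sphere at (8.5, -3.5) contributes a regular 24-gon of circumradius √(6.5²−2.5²) = 6.000; the cube at (-0.5, -1.5) (footprint 14.5×20) is included at this height; the cylinder at (10, -2.5) does not reach this height (z outside [3, 7]); Taking the union: the regions partially overlap (shared area 214.47 mm²), so overlapping operands fuse into one piece — 1 connected region; the cube at (-1.5, -3) does not reach this height (z outside [19, 33.5]); Combining (union): only that combined region is present, so the union is just that shape — 1 connected region. Overall, the cross-section is a single solid region. The nearest boundary edge runs (-0.50, 18.50)→(14.00, 18.50); distance from the point to it = 2.20 mm. The point is not inside any of the regions above, so it lies outside the cross-section (2.20 mm from the nearest boundary).

outside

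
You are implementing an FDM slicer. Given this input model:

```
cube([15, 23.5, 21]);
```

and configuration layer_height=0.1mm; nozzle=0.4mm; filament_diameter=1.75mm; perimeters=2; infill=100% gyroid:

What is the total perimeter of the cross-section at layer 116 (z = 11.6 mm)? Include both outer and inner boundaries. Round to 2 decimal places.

77.00 mm

At z = 11.6 mm: the cube is present — its section is the full 15×23.5 rectangle (perimeter 77.00 mm). Overall, the cross-section is a single solid region. Total boundary length (outer) = 77.00 mm.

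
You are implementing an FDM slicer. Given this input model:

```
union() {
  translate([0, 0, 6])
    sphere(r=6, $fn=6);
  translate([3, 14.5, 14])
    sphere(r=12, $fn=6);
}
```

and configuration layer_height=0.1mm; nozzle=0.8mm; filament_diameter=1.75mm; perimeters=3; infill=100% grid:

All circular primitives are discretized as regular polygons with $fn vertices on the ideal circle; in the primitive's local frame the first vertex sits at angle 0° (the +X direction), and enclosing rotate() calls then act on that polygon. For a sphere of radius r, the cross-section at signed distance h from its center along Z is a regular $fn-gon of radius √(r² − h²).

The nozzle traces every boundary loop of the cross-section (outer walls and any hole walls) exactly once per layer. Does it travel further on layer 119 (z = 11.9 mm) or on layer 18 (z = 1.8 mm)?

Layer 119 (z = 11.9): the sphere: section is a regular 6-gon, circumradius = √(r²−h²) = √(6²−5.9²) = 1.091 (perimeter = 2·6·1.091·sin(180°/6) = 6.55 mm); the r=12 sphere at (3, 14.5) contributes a regular 6-gon of circumradius √(12²−2.1²) = 11.815 (perimeter = 2·6·11.815·sin(180°/6) = 70.89 mm); Merging all regions: the 2 present regions are separate (no shared area or edge), so areas and boundary lengths simply add and each stays a separate island — boundary = 77.43 mm. So its perimeter = 77.43 mm. Layer 18 (z = 1.8): the sphere: section is a regular 6-gon, circumradius = √(r²−h²) = √(6²−4.2²) = 4.285 (perimeter = 2·6·4.285·sin(180°/6) = 25.71 mm); the sphere at (3, 14.5) does not reach this height (|z−center|=12.200 > r=12); Taking the union: only the r=6 sphere is present, so the union is just that shape — boundary = 25.71 mm. So its perimeter = 25.71 mm. Layer 119 is larger (77.43 vs 25.71 mm).

layer 119 (z = 11.9 mm)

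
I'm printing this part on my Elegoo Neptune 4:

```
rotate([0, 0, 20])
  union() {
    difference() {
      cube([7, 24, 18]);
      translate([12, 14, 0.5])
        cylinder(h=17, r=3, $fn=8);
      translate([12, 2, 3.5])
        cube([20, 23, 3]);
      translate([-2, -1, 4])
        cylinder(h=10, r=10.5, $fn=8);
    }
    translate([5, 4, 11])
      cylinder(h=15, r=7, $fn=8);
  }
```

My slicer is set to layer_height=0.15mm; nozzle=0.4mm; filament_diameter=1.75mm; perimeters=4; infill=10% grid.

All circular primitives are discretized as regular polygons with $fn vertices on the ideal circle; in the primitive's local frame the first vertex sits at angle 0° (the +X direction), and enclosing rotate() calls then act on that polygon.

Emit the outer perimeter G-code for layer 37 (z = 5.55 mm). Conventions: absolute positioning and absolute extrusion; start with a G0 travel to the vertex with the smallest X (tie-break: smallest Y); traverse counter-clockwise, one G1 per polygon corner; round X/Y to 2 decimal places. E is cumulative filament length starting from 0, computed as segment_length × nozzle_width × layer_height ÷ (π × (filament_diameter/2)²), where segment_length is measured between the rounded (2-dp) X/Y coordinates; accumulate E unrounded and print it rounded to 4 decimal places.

At z = 5.55 mm: the cube (footprint 7×24) is included at this height; the cylinder at (12, 14): section is a regular 8-gon, circumradius r=3; the 20×23 cube at (12, 2) contributes its full rectangle; the cylinder at (-2, -1): section is a regular 8-gon, circumradius r=10.5; Subtracting the remaining from the first: starting from the 7×24 cube, the r=3 cylinder at (12, 14) misses the remaining region (no effect); the 20×23 cube at (12, 2) misses the remaining region (no effect); the r=10.5 cylinder at (-2, -1) partially overlaps it — only the 48.07 mm² overlap (of its 311.83 mm²) is removed, clipping the outline — 1 connected region; the cylinder at (5, 4) is not intersected at this z (z outside [11, 26]); Combining (union): only that combined region is present, so the union is just that shape — 1 connected region; (whole slice rotated 20° about Z — lengths, areas and connectivity unchanged). The outline is a single polygon with 5 vertices. Extrusion per mm of travel: 0.4 × 0.15 / (π × 0.875²) = 0.024945. Accumulating E over each segment gives final E = 1.3394.

G0 X-8.21 Y22.55 Z5.55
G1 X-2.97 Y8.15 E0.3823
G1 X2.90 Y7.89 E0.5288
G1 X5.68 Y4.86 E0.6314
G1 X-1.63 Y24.95 E1.1647
G1 X-8.21 Y22.55 E1.3394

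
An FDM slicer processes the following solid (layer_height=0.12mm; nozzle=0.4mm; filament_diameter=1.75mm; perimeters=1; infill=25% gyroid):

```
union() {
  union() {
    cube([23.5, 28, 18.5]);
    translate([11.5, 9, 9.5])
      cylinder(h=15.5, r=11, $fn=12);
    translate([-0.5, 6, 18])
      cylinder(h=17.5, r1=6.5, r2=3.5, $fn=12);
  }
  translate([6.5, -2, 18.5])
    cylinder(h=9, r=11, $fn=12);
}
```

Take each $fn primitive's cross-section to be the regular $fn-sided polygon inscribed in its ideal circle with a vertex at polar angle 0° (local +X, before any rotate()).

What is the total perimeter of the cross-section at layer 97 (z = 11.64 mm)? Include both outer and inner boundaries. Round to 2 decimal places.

At z = 11.64 mm: the cube (footprint 23.5×28) is included at this height (perimeter 103.00 mm); the r=11 cylinder at (11.5, 9) contributes a regular 12-gon of circumradius 11 (perimeter = 2·12·11.000·sin(180°/12) = 68.33 mm); the cone at (-0.5, 6) does not reach this height (z outside [18, 35.5]); Merging all regions: the regions partially overlap (shared area 348.83 mm²), so the edge portions inside another operand are dropped and the merged outline is re-measured after clipping — boundary = 103.82 mm; the cylinder at (6.5, -2) is not intersected at this z (z outside [18.5, 27.5]); Combining (union): only that combined region is present, so the union is just that shape — boundary = 103.82 mm. Overall, the cross-section is a single solid region. Total boundary length (outer) = 103.82 mm.

103.82 mm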